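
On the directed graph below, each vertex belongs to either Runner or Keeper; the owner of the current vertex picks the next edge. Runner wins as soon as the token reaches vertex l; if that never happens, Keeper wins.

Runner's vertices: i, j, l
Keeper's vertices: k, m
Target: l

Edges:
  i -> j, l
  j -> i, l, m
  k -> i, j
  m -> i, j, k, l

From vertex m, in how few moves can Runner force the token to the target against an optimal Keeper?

3

A0 = {l}
A1: add {i, j} — i (Runner) has i→l; j (Runner) has j→l.
A2: add {k} — k (Keeper): all of {i, j} already in.
A3: add {m} — m (Keeper): all of {i, j, k, l} already in.
A3 = all vertices. Fixed point.
m enters the attractor at level 3, so Runner can force the target in 3 moves from there.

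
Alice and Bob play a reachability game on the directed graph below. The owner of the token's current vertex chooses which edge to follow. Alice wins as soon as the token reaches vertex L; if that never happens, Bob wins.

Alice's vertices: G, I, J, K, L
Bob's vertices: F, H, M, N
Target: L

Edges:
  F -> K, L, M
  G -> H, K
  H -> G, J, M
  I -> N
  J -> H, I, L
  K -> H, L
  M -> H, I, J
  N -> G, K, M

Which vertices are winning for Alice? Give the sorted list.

G, J, K, L

A0 = {L}
A1: add {J, K} — J (Alice) has J→L; K (Alice) has K→L.
A2: add {G} — G (Alice) has G→K.
A3 = A2; e.g. F (Bob) can still go to M. Fixed point.
Alice's winning region = {G, J, K, L}.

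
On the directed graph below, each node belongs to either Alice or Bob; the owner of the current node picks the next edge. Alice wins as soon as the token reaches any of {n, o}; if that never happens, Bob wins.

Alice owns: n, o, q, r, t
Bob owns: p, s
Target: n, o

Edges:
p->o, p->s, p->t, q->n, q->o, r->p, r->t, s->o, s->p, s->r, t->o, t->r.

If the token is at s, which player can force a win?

A0 = {n, o}
A1: add {q, t} — q (Alice) has q→n; t (Alice) has t→o.
A2: add {r} — r (Alice) has r→t.
A3 = A2; e.g. p (Bob) can still go to s. Fixed point.
s never enters the attractor, so Bob can avoid the target forever.

Bob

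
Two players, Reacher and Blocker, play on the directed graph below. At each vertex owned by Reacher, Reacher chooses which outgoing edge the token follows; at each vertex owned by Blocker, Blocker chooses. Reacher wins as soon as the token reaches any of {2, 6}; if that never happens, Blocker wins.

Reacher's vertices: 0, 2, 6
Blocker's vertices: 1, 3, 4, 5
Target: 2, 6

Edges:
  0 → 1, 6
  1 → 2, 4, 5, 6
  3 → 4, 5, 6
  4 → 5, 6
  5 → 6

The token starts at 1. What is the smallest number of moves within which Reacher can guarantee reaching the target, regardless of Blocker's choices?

A0 = {2, 6}
A1: add {0, 5} — 0 (Reacher) has 0→6; 5 (Blocker): all of {6} already in.
A2: add {4} — 4 (Blocker): all of {5, 6} already in.
A3: add {1, 3} — 1 (Blocker): all of {2, 4, 5, 6} already in; 3 (Blocker): all of {4, 5, 6} already in.
A3 = all vertices. Fixed point.
1 enters the attractor at level 3, so Reacher can force the target in 3 moves from there.

3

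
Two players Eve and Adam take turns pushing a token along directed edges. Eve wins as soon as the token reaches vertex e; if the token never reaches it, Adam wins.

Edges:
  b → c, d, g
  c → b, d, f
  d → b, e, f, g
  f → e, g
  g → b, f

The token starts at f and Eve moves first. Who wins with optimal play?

Track states (vertex, player-to-move).
A0 = {(e,Eve), (e,Adam)}
A1: add {(d,Eve), (f,Eve)}.
(f,Eve) ∈ A1 ⇒ Eve forces the target.

Eve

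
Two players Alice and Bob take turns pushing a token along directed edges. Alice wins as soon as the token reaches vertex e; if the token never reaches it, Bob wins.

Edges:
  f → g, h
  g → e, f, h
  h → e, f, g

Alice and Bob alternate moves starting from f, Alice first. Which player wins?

Bob

Track states (vertex, player-to-move).
A0 = {(e,Alice), (e,Bob)}
A1: add {(g,Alice), (h,Alice)}.
A2: add {(f,Bob)}.
A3 = A2; e.g. (f,Alice) stays out. (f,Alice) never enters ⇒ Bob avoids the target.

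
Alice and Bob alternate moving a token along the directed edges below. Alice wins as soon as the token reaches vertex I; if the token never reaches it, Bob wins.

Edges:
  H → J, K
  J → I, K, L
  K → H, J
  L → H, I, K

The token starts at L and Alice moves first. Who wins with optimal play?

Track states (vertex, player-to-move).
A0 = {(I,Alice), (I,Bob)}
A1: add {(J,Alice), (L,Alice)}.
(L,Alice) ∈ A1 ⇒ Alice forces the target.

Alice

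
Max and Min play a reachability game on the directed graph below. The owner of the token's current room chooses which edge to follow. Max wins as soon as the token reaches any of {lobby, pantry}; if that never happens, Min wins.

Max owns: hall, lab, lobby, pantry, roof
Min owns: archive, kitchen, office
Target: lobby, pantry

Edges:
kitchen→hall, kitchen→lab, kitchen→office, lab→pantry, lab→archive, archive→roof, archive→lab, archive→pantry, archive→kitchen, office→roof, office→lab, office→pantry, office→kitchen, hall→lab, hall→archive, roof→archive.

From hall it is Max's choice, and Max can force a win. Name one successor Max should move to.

A0 = {lobby, pantry}
A1: add {lab} — lab (Max) has lab→pantry.
A2: add {hall} — hall (Max) has hall→lab.
A3 = A2; e.g. roof (Max) has no edge into A2. Fixed point.
From hall, successor lab is in the attractor (rank 1); the other successor archive is not.

lab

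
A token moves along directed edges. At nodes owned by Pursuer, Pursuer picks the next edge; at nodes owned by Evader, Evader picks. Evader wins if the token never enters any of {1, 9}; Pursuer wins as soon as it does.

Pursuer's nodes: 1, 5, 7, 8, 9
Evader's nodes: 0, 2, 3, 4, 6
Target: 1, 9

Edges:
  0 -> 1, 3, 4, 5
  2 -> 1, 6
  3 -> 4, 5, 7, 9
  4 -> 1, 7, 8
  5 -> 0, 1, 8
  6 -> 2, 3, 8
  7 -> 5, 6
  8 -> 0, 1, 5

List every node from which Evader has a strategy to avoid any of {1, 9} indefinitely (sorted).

A0 = {1, 9}
A1: add {5, 8} — 5 (Pursuer) has 5→1; 8 (Pursuer) has 8→1.
A2: add {7} — 7 (Pursuer) has 7→5.
A3: add {4} — 4 (Evader): all of {1, 7, 8} already in.
A4: add {3} — 3 (Evader): all of {4, 5, 7, 9} already in.
A5: add {0} — 0 (Evader): all of {1, 3, 4, 5} already in.
A6 = A5; e.g. 2 (Evader) can still go to 6. Fixed point.
Pursuer's attractor = {0, 1, 3, 4, 5, 7, 8, 9}; Evader avoids the target exactly from the complement.

2, 6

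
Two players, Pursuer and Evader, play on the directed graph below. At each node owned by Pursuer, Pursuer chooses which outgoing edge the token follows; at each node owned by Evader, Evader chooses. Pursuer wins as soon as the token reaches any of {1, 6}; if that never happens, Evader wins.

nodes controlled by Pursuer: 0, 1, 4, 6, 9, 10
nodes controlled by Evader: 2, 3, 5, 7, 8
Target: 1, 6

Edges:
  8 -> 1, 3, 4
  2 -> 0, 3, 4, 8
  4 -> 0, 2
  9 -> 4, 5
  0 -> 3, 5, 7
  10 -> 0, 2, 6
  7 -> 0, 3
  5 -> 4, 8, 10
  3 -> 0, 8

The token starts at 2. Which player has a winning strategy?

Evader

A0 = {1, 6}
A1: add {10} — 10 (Pursuer) has 10→6.
A2 = A1; e.g. 0 (Pursuer) has no edge into A1. Fixed point.
2 never enters the attractor, so Evader can avoid the target forever.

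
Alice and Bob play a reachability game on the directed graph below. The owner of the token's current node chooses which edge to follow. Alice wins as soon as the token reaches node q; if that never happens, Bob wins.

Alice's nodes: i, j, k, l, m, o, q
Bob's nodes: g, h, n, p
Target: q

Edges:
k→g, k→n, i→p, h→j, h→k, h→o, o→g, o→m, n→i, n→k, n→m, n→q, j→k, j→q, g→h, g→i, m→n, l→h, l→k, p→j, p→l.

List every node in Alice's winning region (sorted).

j, q

A0 = {q}
A1: add {j} — j (Alice) has j→q.
A2 = A1; e.g. g (Bob) can still go to h. Fixed point.
Alice's winning region = {j, q}.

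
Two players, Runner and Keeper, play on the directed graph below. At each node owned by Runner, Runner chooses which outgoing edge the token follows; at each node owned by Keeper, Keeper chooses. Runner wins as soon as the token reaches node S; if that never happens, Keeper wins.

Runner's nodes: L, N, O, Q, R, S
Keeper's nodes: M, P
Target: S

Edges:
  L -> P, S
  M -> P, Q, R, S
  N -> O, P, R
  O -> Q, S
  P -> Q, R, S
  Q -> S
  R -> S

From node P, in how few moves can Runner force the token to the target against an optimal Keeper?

A0 = {S}
A1: add {L, O, Q, R} — L (Runner) has L→S; O (Runner) has O→S; Q (Runner) has Q→S; R (Runner) has R→S.
A2: add {N, P} — N (Runner) has N→O; P (Keeper): all of {Q, R, S} already in.
P enters the attractor at level 2, so Runner can force the target in 2 moves from there.

2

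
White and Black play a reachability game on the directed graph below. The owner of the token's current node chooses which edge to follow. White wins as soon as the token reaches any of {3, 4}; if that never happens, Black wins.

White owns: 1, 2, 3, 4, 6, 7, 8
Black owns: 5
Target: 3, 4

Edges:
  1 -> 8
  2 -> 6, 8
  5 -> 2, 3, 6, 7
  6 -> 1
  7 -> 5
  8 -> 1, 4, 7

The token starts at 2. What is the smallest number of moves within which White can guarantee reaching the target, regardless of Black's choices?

A0 = {3, 4}
A1: add {8} — 8 (White) has 8→4.
A2: add {1, 2} — 1 (White) has 1→8; 2 (White) has 2→8.
2 enters the attractor at level 2, so White can force the target in 2 moves from there.

2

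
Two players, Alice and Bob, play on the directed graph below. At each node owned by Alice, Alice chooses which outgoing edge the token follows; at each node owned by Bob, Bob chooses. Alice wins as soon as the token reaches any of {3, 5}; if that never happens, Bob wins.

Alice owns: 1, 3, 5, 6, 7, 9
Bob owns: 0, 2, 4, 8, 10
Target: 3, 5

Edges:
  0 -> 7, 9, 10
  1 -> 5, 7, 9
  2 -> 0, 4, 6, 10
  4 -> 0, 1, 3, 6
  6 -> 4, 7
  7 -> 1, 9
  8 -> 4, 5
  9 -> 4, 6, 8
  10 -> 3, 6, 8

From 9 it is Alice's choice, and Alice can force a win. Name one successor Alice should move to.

A0 = {3, 5}
A1: add {1} — 1 (Alice) has 1→5.
A2: add {7} — 7 (Alice) has 7→1.
A3: add {6} — 6 (Alice) has 6→7.
A4: add {9} — 9 (Alice) has 9→6.
A5 = A4; e.g. 0 (Bob) can still go to 10. Fixed point.
From 9, successor 6 is in the attractor (rank 3); the other successors 4, 8 are not.

6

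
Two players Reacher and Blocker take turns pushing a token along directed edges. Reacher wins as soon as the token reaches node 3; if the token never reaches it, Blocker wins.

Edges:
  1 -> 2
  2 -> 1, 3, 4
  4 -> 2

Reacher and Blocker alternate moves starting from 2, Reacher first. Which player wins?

Track states (vertex, player-to-move).
A0 = {(3,Reacher), (3,Blocker)}
A1: add {(2,Reacher)}.
(2,Reacher) ∈ A1 ⇒ Reacher forces the target.

Reacher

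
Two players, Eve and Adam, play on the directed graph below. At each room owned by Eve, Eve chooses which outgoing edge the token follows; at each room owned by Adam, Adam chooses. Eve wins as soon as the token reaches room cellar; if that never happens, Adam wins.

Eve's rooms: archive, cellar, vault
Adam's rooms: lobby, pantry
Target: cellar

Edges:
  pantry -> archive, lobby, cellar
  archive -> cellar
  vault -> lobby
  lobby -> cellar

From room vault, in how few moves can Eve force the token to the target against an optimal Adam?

2

A0 = {cellar}
A1: add {archive, lobby} — archive (Eve) has archive→cellar; lobby (Adam): all of {cellar} already in.
A2: add {pantry, vault} — pantry (Adam): all of {archive, lobby, cellar} already in; vault (Eve) has vault→lobby.
A2 = all vertices. Fixed point.
vault enters the attractor at level 2, so Eve can force the target in 2 moves from there.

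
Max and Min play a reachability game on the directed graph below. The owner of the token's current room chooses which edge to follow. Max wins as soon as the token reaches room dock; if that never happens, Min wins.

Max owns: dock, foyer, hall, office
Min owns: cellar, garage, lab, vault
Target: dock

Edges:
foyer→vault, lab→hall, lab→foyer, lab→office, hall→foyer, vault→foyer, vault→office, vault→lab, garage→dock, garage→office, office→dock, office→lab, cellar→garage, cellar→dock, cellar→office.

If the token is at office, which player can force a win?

Max

A0 = {dock}
A1: add {office} — office (Max) has office→dock.
office ∈ A1, so Max can force the target.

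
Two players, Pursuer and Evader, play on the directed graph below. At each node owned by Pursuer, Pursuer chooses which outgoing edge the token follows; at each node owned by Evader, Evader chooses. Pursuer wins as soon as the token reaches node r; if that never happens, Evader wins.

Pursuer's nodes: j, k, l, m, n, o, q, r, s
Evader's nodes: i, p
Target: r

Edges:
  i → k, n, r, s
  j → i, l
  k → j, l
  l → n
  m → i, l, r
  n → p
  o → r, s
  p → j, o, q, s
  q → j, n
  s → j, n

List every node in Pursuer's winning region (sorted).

A0 = {r}
A1: add {m, o} — m (Pursuer) has m→r; o (Pursuer) has o→r.
A2 = A1; e.g. i (Evader) can still go to k. Fixed point.
Pursuer's winning region = {m, o, r}.

m, o, r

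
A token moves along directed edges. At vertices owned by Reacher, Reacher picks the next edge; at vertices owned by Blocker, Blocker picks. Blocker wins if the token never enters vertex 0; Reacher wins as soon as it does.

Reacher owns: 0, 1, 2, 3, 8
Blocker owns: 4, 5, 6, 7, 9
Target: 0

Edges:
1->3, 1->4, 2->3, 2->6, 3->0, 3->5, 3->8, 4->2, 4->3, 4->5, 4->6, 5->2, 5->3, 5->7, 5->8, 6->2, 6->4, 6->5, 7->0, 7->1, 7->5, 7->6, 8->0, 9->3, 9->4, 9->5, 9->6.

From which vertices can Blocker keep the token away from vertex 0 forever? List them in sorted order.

A0 = {0}
A1: add {3, 8} — 3 (Reacher) has 3→0; 8 (Reacher) has 8→0.
A2: add {1, 2} — 1 (Reacher) has 1→3; 2 (Reacher) has 2→3.
A3 = A2; e.g. 4 (Blocker) can still go to 5. Fixed point.
Reacher's attractor = {0, 1, 2, 3, 8}; Blocker avoids the target exactly from the complement.

4, 5, 6, 7, 9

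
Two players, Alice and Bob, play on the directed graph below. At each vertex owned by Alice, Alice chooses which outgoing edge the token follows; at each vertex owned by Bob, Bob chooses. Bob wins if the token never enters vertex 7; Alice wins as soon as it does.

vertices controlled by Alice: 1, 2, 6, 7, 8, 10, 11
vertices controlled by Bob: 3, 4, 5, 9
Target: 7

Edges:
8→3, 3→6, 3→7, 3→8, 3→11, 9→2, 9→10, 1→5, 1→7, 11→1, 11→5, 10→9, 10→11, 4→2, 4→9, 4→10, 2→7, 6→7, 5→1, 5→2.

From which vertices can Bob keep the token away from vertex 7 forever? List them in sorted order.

A0 = {7}
A1: add {1, 2, 6} — 1 (Alice) has 1→7; 2 (Alice) has 2→7; 6 (Alice) has 6→7.
A2: add {5, 11} — 5 (Bob): all of {1, 2} already in; 11 (Alice) has 11→1.
A3: add {10} — 10 (Alice) has 10→11.
A4: add {9} — 9 (Bob): all of {2, 10} already in.
A5: add {4} — 4 (Bob): all of {2, 9, 10} already in.
A6 = A5; e.g. 3 (Bob) can still go to 8. Fixed point.
Alice's attractor = {1, 2, 4, 5, 6, 7, 9, 10, 11}; Bob avoids the target exactly from the complement.

3, 8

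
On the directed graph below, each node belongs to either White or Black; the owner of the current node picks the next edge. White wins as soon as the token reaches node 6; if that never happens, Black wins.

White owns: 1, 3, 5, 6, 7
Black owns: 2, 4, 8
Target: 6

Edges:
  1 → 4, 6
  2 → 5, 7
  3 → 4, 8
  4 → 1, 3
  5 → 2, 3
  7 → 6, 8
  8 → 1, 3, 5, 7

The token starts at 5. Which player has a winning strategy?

Black

A0 = {6}
A1: add {1, 7} — 1 (White) has 1→6; 7 (White) has 7→6.
A2 = A1; e.g. 2 (Black) can still go to 5. Fixed point.
5 never enters the attractor, so Black can avoid the target forever.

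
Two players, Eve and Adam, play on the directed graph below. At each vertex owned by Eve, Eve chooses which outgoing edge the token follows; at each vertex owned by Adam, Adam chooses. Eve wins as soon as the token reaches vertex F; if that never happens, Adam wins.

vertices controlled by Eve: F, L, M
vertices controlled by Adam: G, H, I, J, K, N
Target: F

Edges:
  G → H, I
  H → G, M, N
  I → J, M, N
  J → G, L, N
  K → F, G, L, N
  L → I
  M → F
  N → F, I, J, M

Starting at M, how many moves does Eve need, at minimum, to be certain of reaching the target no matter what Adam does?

A0 = {F}
A1: add {M} — M (Eve) has M→F.
A2 = A1; e.g. G (Adam) can still go to H. Fixed point.
M enters the attractor at level 1, so Eve can force the target in 1 move from there.

1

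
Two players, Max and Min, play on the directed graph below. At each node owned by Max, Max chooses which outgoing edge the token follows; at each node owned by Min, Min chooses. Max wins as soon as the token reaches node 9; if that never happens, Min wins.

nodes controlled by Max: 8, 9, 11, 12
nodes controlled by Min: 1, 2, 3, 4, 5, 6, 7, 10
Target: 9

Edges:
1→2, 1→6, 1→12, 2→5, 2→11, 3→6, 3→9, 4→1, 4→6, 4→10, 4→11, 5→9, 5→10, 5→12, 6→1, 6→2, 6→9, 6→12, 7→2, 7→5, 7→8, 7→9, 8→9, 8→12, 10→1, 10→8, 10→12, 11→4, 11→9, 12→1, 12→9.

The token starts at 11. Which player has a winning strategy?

Max

A0 = {9}
A1: add {8, 11, 12} — 8 (Max) has 8→9; 11 (Max) has 11→9; 12 (Max) has 12→9.
A2 = A1; e.g. 1 (Min) can still go to 2. Fixed point.
11 ∈ A1, so Max can force the target.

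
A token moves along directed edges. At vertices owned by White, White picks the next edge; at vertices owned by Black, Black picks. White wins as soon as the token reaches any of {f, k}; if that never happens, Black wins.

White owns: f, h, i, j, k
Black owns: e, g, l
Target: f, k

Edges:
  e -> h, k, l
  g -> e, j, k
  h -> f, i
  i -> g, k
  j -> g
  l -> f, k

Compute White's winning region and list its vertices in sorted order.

A0 = {f, k}
A1: add {h, i, l} — h (White) has h→f; i (White) has i→k; l (Black): all of {f, k} already in.
A2: add {e} — e (Black): all of {h, k, l} already in.
A3 = A2; e.g. g (Black) can still go to j. Fixed point.
White's winning region = {e, f, h, i, k, l}.

e, f, h, i, k, l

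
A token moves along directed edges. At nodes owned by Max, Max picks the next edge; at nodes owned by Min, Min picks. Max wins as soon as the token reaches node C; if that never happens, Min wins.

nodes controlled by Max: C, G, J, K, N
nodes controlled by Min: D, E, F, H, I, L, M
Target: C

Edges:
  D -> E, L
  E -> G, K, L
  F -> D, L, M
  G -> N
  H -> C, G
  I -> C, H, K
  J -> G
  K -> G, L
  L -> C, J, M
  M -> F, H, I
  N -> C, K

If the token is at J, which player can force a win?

Max

A0 = {C}
A1: add {N} — N (Max) has N→C.
A2: add {G} — G (Max) has G→N.
A3: add {H, J, K} — H (Min): all of {C, G} already in; J (Max) has J→G; K (Max) has K→G.
J ∈ A3, so Max can force the target.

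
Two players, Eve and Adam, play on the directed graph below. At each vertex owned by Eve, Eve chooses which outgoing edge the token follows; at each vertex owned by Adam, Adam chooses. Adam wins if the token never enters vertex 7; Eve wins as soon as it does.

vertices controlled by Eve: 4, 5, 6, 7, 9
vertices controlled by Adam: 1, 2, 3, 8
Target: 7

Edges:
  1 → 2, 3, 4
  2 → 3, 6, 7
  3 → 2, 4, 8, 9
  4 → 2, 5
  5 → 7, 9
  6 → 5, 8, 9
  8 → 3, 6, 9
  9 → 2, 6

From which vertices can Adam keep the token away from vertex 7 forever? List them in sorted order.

1, 2, 3, 8

A0 = {7}
A1: add {5} — 5 (Eve) has 5→7.
A2: add {4, 6} — 4 (Eve) has 4→5; 6 (Eve) has 6→5.
A3: add {9} — 9 (Eve) has 9→6.
A4 = A3; e.g. 1 (Adam) can still go to 2. Fixed point.
Eve's attractor = {4, 5, 6, 7, 9}; Adam avoids the target exactly from the complement.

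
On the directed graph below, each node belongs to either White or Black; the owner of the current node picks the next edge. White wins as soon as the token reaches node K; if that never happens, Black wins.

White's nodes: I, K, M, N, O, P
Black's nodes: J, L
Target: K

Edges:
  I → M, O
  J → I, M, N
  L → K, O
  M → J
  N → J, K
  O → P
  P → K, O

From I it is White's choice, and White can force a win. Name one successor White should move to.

O

A0 = {K}
A1: add {N, P} — N (White) has N→K; P (White) has P→K.
A2: add {O} — O (White) has O→P.
A3: add {I, L} — I (White) has I→O; L (Black): all of {K, O} already in.
A4 = A3; e.g. J (Black) can still go to M. Fixed point.
From I, successor O is in the attractor (rank 2); the other successor M is not.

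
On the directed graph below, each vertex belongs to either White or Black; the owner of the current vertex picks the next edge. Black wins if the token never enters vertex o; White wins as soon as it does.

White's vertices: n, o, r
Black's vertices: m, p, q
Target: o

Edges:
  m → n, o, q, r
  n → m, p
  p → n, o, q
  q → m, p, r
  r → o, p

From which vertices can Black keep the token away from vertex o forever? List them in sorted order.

A0 = {o}
A1: add {r} — r (White) has r→o.
A2 = A1; e.g. m (Black) can still go to n. Fixed point.
White's attractor = {o, r}; Black avoids the target exactly from the complement.

m, n, p, q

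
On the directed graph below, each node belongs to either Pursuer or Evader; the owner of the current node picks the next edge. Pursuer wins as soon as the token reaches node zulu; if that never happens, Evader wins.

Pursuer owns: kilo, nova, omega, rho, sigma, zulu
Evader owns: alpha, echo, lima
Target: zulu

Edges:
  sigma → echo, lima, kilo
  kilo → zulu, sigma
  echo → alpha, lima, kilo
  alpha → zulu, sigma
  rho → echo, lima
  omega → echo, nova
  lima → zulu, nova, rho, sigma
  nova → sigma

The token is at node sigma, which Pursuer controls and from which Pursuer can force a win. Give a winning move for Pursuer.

kilo

A0 = {zulu}
A1: add {kilo} — kilo (Pursuer) has kilo→zulu.
A2: add {sigma} — sigma (Pursuer) has sigma→kilo.
A3: add {alpha, nova} — alpha (Evader): all of {zulu, sigma} already in; nova (Pursuer) has nova→sigma.
A4: add {omega} — omega (Pursuer) has omega→nova.
A5 = A4; e.g. echo (Evader) can still go to lima. Fixed point.
From sigma, successor kilo is in the attractor (rank 1); the other successors echo, lima are not.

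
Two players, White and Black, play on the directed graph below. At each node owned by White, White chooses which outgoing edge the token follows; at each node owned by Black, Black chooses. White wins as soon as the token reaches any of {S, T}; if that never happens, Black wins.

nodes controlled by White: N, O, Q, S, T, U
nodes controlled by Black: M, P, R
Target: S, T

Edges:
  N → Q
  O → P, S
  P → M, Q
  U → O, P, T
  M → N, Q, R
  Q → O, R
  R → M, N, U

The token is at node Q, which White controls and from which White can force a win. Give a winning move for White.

O

A0 = {S, T}
A1: add {O, U} — O (White) has O→S; U (White) has U→T.
A2: add {Q} — Q (White) has Q→O.
A3: add {N} — N (White) has N→Q.
A4 = A3; e.g. M (Black) can still go to R. Fixed point.
From Q, successor O is in the attractor (rank 1); the other successor R is not.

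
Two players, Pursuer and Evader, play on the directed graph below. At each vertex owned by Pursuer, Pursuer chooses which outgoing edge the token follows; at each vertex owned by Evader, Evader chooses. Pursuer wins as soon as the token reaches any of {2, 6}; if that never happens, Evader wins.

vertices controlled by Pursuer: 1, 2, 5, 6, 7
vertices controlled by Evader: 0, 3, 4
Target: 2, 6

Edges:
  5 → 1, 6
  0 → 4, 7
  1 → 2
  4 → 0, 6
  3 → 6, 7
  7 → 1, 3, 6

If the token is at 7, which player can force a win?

A0 = {2, 6}
A1: add {1, 5, 7} — 1 (Pursuer) has 1→2; 5 (Pursuer) has 5→6; 7 (Pursuer) has 7→6.
7 ∈ A1, so Pursuer can force the target.

Pursuer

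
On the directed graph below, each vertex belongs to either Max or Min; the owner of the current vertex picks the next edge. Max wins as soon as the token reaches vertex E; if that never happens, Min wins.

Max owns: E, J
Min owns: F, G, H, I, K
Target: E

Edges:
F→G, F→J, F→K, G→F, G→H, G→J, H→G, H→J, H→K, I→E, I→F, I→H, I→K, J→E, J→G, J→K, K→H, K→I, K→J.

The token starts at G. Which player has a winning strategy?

Min

A0 = {E}
A1: add {J} — J (Max) has J→E.
A2 = A1; e.g. F (Min) can still go to G. Fixed point.
G never enters the attractor, so Min can avoid the target forever.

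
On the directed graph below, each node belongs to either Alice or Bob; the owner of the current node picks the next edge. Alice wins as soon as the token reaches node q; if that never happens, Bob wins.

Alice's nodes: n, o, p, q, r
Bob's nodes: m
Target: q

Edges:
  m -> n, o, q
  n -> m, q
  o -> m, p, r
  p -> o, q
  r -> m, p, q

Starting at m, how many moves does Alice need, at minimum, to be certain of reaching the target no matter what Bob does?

3

A0 = {q}
A1: add {n, p, r} — n (Alice) has n→q; p (Alice) has p→q; r (Alice) has r→q.
A2: add {o} — o (Alice) has o→p.
A3: add {m} — m (Bob): all of {n, o, q} already in.
A3 = all vertices. Fixed point.
m enters the attractor at level 3, so Alice can force the target in 3 moves from there.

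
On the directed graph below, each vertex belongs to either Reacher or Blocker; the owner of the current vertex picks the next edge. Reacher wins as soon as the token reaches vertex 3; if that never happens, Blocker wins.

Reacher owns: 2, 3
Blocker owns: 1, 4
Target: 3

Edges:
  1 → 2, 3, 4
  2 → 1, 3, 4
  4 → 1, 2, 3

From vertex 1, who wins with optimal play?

A0 = {3}
A1: add {2} — 2 (Reacher) has 2→3.
A2 = A1; e.g. 1 (Blocker) can still go to 4. Fixed point.
1 never enters the attractor, so Blocker can avoid the target forever.

Blocker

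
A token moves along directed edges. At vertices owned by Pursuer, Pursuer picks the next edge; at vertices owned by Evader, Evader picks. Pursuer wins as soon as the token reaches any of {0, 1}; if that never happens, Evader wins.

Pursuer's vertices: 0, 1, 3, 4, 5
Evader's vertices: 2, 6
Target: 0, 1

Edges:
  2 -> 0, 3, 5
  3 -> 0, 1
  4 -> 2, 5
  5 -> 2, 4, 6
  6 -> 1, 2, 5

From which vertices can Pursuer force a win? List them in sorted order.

A0 = {0, 1}
A1: add {3} — 3 (Pursuer) has 3→0.
A2 = A1; e.g. 2 (Evader) can still go to 5. Fixed point.
Pursuer's winning region = {0, 1, 3}.

0, 1, 3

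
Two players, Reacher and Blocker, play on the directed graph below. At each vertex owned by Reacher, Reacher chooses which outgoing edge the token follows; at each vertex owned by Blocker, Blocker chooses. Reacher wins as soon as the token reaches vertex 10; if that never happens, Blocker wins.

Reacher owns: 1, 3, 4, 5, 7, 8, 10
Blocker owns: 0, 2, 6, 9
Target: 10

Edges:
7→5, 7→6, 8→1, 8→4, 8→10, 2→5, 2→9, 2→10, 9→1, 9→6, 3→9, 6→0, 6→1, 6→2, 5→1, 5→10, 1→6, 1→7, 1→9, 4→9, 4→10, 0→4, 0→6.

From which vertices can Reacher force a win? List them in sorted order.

A0 = {10}
A1: add {4, 5, 8} — 4 (Reacher) has 4→10; 5 (Reacher) has 5→10; 8 (Reacher) has 8→10.
A2: add {7} — 7 (Reacher) has 7→5.
A3: add {1} — 1 (Reacher) has 1→7.
A4 = A3; e.g. 0 (Blocker) can still go to 6. Fixed point.
Reacher's winning region = {1, 4, 5, 7, 8, 10}.

1, 4, 5, 7, 8, 10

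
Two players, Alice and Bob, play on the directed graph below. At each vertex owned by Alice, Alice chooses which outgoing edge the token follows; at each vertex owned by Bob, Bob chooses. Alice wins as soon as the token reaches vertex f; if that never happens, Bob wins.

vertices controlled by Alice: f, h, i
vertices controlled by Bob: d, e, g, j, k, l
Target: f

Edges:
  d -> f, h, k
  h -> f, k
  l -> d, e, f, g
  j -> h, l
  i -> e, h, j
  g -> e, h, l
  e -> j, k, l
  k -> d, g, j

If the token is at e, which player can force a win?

A0 = {f}
A1: add {h} — h (Alice) has h→f.
A2: add {i} — i (Alice) has i→h.
A3 = A2; e.g. d (Bob) can still go to k. Fixed point.
e never enters the attractor, so Bob can avoid the target forever.

Bob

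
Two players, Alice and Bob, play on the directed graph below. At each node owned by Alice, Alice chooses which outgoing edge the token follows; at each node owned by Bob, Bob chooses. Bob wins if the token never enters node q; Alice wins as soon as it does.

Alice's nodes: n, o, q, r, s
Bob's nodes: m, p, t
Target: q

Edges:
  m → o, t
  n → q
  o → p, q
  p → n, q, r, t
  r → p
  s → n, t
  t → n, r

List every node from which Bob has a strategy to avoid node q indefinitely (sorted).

m, p, r, t

A0 = {q}
A1: add {n, o} — n (Alice) has n→q; o (Alice) has o→q.
A2: add {s} — s (Alice) has s→n.
A3 = A2; e.g. m (Bob) can still go to t. Fixed point.
Alice's attractor = {n, o, q, s}; Bob avoids the target exactly from the complement.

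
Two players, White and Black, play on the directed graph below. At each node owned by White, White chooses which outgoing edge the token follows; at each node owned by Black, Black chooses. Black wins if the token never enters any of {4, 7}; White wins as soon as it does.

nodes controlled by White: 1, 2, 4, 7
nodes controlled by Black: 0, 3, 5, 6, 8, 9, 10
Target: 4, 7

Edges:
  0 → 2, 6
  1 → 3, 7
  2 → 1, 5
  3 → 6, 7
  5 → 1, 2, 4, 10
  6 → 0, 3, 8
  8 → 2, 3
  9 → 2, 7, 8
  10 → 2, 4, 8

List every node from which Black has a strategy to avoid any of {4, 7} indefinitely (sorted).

0, 3, 5, 6, 8, 9, 10

A0 = {4, 7}
A1: add {1} — 1 (White) has 1→7.
A2: add {2} — 2 (White) has 2→1.
A3 = A2; e.g. 0 (Black) can still go to 6. Fixed point.
White's attractor = {1, 2, 4, 7}; Black avoids the target exactly from the complement.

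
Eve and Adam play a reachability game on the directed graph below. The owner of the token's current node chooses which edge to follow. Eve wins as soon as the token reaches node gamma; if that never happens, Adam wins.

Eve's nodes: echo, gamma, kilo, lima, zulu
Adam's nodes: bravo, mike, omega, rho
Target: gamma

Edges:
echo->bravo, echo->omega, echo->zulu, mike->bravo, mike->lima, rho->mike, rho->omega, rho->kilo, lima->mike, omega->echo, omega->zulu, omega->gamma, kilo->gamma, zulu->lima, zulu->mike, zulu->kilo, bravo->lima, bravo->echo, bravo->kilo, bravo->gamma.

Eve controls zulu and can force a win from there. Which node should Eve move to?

A0 = {gamma}
A1: add {kilo} — kilo (Eve) has kilo→gamma.
A2: add {zulu} — zulu (Eve) has zulu→kilo.
A3: add {echo} — echo (Eve) has echo→zulu.
A4: add {omega} — omega (Adam): all of {echo, zulu, gamma} already in.
A5 = A4; e.g. bravo (Adam) can still go to lima. Fixed point.
From zulu, successor kilo is in the attractor (rank 1); the other successors lima, mike are not.

kilo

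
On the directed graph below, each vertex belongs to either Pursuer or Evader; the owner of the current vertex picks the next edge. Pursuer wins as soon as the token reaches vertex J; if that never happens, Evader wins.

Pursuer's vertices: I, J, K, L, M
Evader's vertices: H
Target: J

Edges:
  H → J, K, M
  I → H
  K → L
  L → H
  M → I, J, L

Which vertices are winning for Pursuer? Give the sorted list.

J, M

A0 = {J}
A1: add {M} — M (Pursuer) has M→J.
A2 = A1; e.g. H (Evader) can still go to K. Fixed point.
Pursuer's winning region = {J, M}.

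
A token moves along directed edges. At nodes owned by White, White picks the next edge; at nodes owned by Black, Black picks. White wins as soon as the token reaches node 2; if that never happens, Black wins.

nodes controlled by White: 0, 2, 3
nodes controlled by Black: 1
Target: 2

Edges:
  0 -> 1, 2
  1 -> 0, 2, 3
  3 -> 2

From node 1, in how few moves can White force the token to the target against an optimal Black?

A0 = {2}
A1: add {0, 3} — 0 (White) has 0→2; 3 (White) has 3→2.
A2: add {1} — 1 (Black): all of {0, 2, 3} already in.
A2 = all vertices. Fixed point.
1 enters the attractor at level 2, so White can force the target in 2 moves from there.

2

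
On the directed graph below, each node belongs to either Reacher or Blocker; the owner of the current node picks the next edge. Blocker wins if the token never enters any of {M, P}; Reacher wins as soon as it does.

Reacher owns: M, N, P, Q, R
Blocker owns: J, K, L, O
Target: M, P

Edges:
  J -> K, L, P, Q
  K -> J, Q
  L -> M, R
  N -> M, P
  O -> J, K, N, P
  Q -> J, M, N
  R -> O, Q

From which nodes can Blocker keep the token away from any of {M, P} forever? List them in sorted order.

J, K, O

A0 = {M, P}
A1: add {N, Q} — N (Reacher) has N→M; Q (Reacher) has Q→M.
A2: add {R} — R (Reacher) has R→Q.
A3: add {L} — L (Blocker): all of {M, R} already in.
A4 = A3; e.g. J (Blocker) can still go to K. Fixed point.
Reacher's attractor = {L, M, N, P, Q, R}; Blocker avoids the target exactly from the complement.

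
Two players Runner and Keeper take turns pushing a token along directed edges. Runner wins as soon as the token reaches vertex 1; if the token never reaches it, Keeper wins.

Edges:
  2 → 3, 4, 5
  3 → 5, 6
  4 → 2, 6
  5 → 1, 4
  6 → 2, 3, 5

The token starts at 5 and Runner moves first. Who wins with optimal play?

Track states (vertex, player-to-move).
A0 = {(1,Runner), (1,Keeper)}
A1: add {(5,Runner)}.
(5,Runner) ∈ A1 ⇒ Runner forces the target.

Runner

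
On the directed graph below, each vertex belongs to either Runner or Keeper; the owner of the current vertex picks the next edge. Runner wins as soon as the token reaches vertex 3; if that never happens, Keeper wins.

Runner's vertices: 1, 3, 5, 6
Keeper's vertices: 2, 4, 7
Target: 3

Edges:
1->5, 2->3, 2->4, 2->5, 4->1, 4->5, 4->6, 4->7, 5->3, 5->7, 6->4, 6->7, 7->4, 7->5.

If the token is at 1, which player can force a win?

A0 = {3}
A1: add {5} — 5 (Runner) has 5→3.
A2: add {1} — 1 (Runner) has 1→5.
A3 = A2; e.g. 2 (Keeper) can still go to 4. Fixed point.
1 ∈ A2, so Runner can force the target.

Runner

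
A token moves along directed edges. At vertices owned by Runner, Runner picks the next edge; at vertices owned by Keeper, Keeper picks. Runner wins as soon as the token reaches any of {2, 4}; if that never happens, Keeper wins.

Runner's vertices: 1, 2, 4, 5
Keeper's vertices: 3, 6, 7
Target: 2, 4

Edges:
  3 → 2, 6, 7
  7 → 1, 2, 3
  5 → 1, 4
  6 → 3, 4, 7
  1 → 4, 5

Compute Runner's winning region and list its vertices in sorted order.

1, 2, 4, 5

A0 = {2, 4}
A1: add {1, 5} — 1 (Runner) has 1→4; 5 (Runner) has 5→4.
A2 = A1; e.g. 3 (Keeper) can still go to 6. Fixed point.
Runner's winning region = {1, 2, 4, 5}.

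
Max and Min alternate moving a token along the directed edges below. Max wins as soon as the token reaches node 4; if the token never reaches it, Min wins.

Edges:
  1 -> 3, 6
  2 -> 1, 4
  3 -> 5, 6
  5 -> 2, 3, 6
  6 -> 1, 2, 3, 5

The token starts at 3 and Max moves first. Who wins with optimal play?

Min

Track states (vertex, player-to-move).
A0 = {(4,Max), (4,Min)}
A1: add {(2,Max)}.
A2 = A1; e.g. (1,Max) stays out. (3,Max) never enters ⇒ Min avoids the target.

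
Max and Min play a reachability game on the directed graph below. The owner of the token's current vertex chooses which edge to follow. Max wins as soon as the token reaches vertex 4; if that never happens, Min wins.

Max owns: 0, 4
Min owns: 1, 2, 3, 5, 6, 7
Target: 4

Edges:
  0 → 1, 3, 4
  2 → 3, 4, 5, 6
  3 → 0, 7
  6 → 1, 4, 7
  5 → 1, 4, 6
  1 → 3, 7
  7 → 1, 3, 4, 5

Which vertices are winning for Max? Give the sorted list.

0, 4

A0 = {4}
A1: add {0} — 0 (Max) has 0→4.
A2 = A1; e.g. 1 (Min) can still go to 3. Fixed point.
Max's winning region = {0, 4}.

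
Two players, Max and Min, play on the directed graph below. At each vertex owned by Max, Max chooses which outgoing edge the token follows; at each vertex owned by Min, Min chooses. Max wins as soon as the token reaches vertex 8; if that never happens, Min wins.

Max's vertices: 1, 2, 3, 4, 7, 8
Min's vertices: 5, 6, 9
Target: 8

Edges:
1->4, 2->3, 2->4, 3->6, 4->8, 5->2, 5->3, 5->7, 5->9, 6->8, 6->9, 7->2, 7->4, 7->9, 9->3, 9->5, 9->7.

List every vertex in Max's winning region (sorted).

A0 = {8}
A1: add {4} — 4 (Max) has 4→8.
A2: add {1, 2, 7} — 1 (Max) has 1→4; 2 (Max) has 2→4; 7 (Max) has 7→4.
A3 = A2; e.g. 3 (Max) has no edge into A2. Fixed point.
Max's winning region = {1, 2, 4, 7, 8}.

1, 2, 4, 7, 8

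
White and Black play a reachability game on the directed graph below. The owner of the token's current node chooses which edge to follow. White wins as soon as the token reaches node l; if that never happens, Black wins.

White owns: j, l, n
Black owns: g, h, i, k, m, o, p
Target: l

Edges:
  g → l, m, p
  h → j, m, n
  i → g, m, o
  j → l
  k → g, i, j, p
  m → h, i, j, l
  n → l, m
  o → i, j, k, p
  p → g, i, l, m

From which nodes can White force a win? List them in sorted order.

A0 = {l}
A1: add {j, n} — j (White) has j→l; n (White) has n→l.
A2 = A1; e.g. g (Black) can still go to m. Fixed point.
White's winning region = {j, l, n}.

j, l, n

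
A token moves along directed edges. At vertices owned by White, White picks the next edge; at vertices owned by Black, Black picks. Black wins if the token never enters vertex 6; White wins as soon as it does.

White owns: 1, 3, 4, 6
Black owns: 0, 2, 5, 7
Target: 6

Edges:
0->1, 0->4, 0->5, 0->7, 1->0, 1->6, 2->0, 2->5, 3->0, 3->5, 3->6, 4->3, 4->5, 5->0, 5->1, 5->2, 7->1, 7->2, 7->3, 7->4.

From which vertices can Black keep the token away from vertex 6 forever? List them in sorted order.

0, 2, 5, 7

A0 = {6}
A1: add {1, 3} — 1 (White) has 1→6; 3 (White) has 3→6.
A2: add {4} — 4 (White) has 4→3.
A3 = A2; e.g. 0 (Black) can still go to 5. Fixed point.
White's attractor = {1, 3, 4, 6}; Black avoids the target exactly from the complement.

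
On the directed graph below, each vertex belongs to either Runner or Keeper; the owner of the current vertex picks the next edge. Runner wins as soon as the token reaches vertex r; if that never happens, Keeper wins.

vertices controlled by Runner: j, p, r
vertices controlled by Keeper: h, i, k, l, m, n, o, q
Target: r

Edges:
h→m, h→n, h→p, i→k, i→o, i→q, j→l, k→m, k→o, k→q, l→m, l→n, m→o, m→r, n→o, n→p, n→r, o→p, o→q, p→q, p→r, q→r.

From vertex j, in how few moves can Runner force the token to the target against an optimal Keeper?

A0 = {r}
A1: add {p, q} — p (Runner) has p→r; q (Keeper): all of {r} already in.
A2: add {o} — o (Keeper): all of {p, q} already in.
A3: add {m, n} — m (Keeper): all of {o, r} already in; n (Keeper): all of {o, p, r} already in.
A4: add {h, k, l} — h (Keeper): all of {m, n, p} already in; k (Keeper): all of {m, o, q} already in; l (Keeper): all of {m, n} already in.
A5: add {i, j} — i (Keeper): all of {k, o, q} already in; j (Runner) has j→l.
A5 = all vertices. Fixed point.
j enters the attractor at level 5, so Runner can force the target in 5 moves from there.

5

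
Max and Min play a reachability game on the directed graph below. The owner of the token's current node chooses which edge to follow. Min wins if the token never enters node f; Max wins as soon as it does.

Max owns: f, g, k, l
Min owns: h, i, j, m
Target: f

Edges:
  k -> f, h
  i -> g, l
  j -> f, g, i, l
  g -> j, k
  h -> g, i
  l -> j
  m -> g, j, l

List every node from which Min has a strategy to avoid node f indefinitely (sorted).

A0 = {f}
A1: add {k} — k (Max) has k→f.
A2: add {g} — g (Max) has g→k.
A3 = A2; e.g. h (Min) can still go to i. Fixed point.
Max's attractor = {f, g, k}; Min avoids the target exactly from the complement.

h, i, j, l, m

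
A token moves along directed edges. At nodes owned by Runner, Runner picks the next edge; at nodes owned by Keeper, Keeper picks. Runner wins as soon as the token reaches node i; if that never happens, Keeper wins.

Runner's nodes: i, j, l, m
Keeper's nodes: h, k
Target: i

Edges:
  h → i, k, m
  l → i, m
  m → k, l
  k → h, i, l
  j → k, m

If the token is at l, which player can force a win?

A0 = {i}
A1: add {l} — l (Runner) has l→i.
l ∈ A1, so Runner can force the target.

Runner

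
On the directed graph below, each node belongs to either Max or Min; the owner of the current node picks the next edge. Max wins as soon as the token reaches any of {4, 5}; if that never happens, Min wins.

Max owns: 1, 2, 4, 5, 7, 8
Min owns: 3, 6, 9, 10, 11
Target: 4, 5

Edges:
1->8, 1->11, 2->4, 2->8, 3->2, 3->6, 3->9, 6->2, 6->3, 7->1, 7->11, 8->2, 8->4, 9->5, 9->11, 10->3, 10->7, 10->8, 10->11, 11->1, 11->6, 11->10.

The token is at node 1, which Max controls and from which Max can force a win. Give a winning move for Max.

8

A0 = {4, 5}
A1: add {2, 8} — 2 (Max) has 2→4; 8 (Max) has 8→4.
A2: add {1} — 1 (Max) has 1→8.
A3: add {7} — 7 (Max) has 7→1.
A4 = A3; e.g. 3 (Min) can still go to 6. Fixed point.
From 1, successor 8 is in the attractor (rank 1); the other successor 11 is not.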